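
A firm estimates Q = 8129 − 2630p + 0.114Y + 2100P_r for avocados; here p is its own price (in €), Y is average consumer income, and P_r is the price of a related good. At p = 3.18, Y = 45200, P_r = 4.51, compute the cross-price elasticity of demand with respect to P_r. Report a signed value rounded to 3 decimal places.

At the given values, Q = 8129 − 2630(3.18) + 0.114(45200) + 2100(4.51) = 14389.4.
∂Q/∂P_r = 2100.
E = (2100) × (4.51/14389.4) = 0.65819…

0.658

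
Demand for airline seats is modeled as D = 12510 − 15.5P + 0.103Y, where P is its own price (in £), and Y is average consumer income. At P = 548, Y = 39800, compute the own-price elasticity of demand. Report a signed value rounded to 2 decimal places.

-1.05

At the given values, D = 12510 − 15.5(548) + 0.103(39800) = 8115.4.
∂D/∂P = −15.5.
E = (-15.5) × (548/8115.4) = -1.0466…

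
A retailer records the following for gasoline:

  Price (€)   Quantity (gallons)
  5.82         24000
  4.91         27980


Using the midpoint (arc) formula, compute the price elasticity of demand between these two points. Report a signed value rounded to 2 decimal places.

%ΔQ = (27980 − 24000) / [(24000 + 27980)/2] = 3980/25990 = 0.153135…
%ΔP = (4.91 − 5.82) / [(5.82 + 4.91)/2] = -0.91/5.365 = -0.169617…
Arc Ed = %ΔQ / %ΔP = (3980/25990) / (-0.91/5.365) = -0.9028…

-0.90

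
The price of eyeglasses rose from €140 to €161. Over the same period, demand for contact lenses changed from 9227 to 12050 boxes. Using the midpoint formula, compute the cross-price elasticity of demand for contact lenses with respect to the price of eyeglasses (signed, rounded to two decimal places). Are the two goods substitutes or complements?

1.90; substitutes

%ΔQ_{contact lenses} = (12050 − 9227)/avg = 2823/10638.5 = 0.265356…
%ΔP_{eyeglasses} = (161 − 140)/avg = 21/150.5 = 0.139534…
E_cross = (2823/10638.5) / (21/150.5) = 1.9017…
E_cross > 0 ⇒ the goods are substitutes.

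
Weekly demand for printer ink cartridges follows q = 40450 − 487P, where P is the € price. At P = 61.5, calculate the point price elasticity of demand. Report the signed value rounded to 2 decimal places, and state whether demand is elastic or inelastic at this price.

-2.85; elastic

dq/dP = −487. At P = 61.5, q = 40450 − 487(61.5) = 10499.5.
Ed = (dq/dP)·(P/q) = −487 × (61.5/10499.5) = -2.8525…
|Ed| = 2.85 > 1, so demand is elastic.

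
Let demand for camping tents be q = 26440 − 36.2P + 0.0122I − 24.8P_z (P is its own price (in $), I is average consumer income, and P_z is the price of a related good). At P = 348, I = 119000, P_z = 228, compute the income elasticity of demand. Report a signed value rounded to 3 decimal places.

0.151

At the given values, q = 26440 − 36.2(348) + 0.0122(119000) − 24.8(228) = 9639.8.
∂q/∂I = 0.0122.
E = (0.0122) × (119000/9639.8) = 0.15060…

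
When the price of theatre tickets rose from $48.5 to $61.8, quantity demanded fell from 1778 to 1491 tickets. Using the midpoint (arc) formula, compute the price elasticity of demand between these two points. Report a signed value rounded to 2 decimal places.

-0.73

%ΔQ = (1491 − 1778) / [(1778 + 1491)/2] = -287/1634.5 = -0.175588…
%ΔP = (61.8 − 48.5) / [(48.5 + 61.8)/2] = 13.3/55.15 = 0.241160…
Arc Ed = %ΔQ / %ΔP = (-287/1634.5) / (13.3/55.15) = -0.7280…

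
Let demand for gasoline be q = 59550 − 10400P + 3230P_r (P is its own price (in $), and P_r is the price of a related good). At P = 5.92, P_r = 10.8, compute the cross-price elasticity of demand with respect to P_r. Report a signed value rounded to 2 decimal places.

1.06

At the given values, q = 59550 − 10400(5.92) + 3230(10.8) = 32866.
∂q/∂P_r = 3230.
E = (3230) × (10.8/32866) = 1.0614…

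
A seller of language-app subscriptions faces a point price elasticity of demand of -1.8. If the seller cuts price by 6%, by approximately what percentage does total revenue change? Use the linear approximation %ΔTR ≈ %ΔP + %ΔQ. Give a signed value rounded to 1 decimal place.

+4.8%

%ΔQ ≈ Ed × %ΔP = (-1.8) × (-6%) = +10.8000%
%ΔTR ≈ %ΔP + %ΔQ = (-6%) + (+10.8000%) = +4.8000%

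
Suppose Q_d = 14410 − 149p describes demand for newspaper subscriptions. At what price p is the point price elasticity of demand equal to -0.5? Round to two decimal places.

32.24

Ed = −149p/(14410 − 149p). Set this equal to -0.5:
149p = 0.5·(14410 − 149p) ⇒ 149p(1 + 0.5) = 0.5·14410
p = 0.5·14410 / (149·1.5) = 32.2371…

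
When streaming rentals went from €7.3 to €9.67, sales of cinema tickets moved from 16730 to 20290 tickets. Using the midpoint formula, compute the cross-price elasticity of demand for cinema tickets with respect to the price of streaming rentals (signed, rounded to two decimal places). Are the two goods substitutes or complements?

%ΔQ_{cinema tickets} = (20290 − 16730)/avg = 3560/18510 = 0.192328…
%ΔP_{streaming rentals} = (9.67 − 7.3)/avg = 2.37/8.485 = 0.279316…
E_cross = (3560/18510) / (2.37/8.485) = 0.6885…
E_cross > 0 ⇒ the goods are substitutes.

0.69; substitutes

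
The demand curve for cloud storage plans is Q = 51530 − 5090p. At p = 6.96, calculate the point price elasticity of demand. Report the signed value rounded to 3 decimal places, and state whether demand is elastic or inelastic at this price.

dQ/dp = −5090. At p = 6.96, Q = 51530 − 5090(6.96) = 16103.6.
Ed = (dQ/dp)·(p/Q) = −5090 × (6.96/16103.6) = -2.19990…
|Ed| = 2.200 > 1, so demand is elastic.

-2.200; elastic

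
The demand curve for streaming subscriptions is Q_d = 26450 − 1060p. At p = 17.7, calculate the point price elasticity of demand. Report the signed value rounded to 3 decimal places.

-2.440

dQ_d/dp = −1060. At p = 17.7, Q_d = 26450 − 1060(17.7) = 7688.
Ed = (dQ_d/dp)·(p/Q_d) = −1060 × (17.7/7688) = -2.44042…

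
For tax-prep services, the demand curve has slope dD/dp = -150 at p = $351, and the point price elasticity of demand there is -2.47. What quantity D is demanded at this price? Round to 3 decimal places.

Ed = (dD/dp)·(p/D) ⇒ D = (dD/dp)·p/Ed = (-150)·351/(-2.47) = 21315.78947…

21315.789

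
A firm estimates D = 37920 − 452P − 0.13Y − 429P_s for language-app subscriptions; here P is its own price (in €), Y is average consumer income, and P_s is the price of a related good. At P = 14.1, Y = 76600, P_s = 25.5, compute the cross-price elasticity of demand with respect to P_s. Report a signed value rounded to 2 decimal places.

At the given values, D = 37920 − 452(14.1) − 0.13(76600) − 429(25.5) = 10649.3.
∂D/∂P_s = -429.
E = (-429) × (25.5/10649.3) = -1.0272…

-1.03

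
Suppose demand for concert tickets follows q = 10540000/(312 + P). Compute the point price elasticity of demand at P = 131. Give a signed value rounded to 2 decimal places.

dq/dP = −10540000/(312 + P)² = -53.7073. At P = 131, q = 23792.3.
Ed = (dq/dP)·(P/q) = (-53.7073) × (131/23792.3) = -0.2957…

-0.30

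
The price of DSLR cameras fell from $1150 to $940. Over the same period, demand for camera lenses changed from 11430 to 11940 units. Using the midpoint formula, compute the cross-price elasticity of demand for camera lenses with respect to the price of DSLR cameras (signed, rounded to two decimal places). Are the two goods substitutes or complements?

-0.22; complements

%ΔQ_{camera lenses} = (11940 − 11430)/avg = 510/11685 = 0.043645…
%ΔP_{DSLR cameras} = (940 − 1150)/avg = -210/1045 = -0.200956…
E_cross = (510/11685) / (-210/1045) = -0.2171…
E_cross < 0 ⇒ the goods are complements.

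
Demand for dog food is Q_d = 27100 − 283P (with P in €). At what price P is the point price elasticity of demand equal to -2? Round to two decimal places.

63.84

Ed = −283P/(27100 − 283P). Set this equal to -2:
283P = 2·(27100 − 283P) ⇒ 283P(1 + 2) = 2·27100
P = 2·27100 / (283·3) = 63.8398…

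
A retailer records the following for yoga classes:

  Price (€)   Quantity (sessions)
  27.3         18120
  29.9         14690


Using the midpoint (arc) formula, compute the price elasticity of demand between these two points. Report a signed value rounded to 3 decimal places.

-2.300

%ΔQ = (14690 − 18120) / [(18120 + 14690)/2] = -3430/16405 = -0.209082…
%ΔP = (29.9 − 27.3) / [(27.3 + 29.9)/2] = 2.6/28.6 = 0.090909…
Arc Ed = %ΔQ / %ΔP = (-3430/16405) / (2.6/28.6) = -2.29990…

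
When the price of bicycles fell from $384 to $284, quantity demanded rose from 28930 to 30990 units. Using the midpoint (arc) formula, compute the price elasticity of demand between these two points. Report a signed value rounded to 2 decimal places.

%ΔQ = (30990 − 28930) / [(28930 + 30990)/2] = 2060/29960 = 0.068758…
%ΔP = (284 − 384) / [(384 + 284)/2] = -100/334 = -0.299401…
Arc Ed = %ΔQ / %ΔP = (2060/29960) / (-100/334) = -0.2296…

-0.23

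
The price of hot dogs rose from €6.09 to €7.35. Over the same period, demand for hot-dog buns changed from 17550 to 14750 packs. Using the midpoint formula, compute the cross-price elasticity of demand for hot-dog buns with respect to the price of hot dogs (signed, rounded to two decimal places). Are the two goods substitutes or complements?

-0.92; complements

%ΔQ_{hot-dog buns} = (14750 − 17550)/avg = -2800/16150 = -0.173374…
%ΔP_{hot dogs} = (7.35 − 6.09)/avg = 1.26/6.72 = 0.1875
E_cross = (-2800/16150) / (1.26/6.72) = -0.9246…
E_cross < 0 ⇒ the goods are complements.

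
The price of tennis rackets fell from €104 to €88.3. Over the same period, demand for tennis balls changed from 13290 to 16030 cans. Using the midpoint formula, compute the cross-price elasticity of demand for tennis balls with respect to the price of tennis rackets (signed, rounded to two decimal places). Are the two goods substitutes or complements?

-1.14; complements

%ΔQ_{tennis balls} = (16030 − 13290)/avg = 2740/14660 = 0.186903…
%ΔP_{tennis rackets} = (88.3 − 104)/avg = -15.7/96.15 = -0.163286…
E_cross = (2740/14660) / (-15.7/96.15) = -1.1446…
E_cross < 0 ⇒ the goods are complements.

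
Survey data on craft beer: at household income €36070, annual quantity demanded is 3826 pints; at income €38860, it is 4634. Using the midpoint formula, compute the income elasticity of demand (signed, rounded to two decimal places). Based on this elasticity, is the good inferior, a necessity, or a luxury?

%ΔQ = (4634 − 3826)/[( 3826 + 4634)/2] = 808/4230 = 0.191016…
%ΔIncome = (38860 − 36070)/[( 36070 + 38860)/2] = 2790/37465 = 0.074469…
E_income = (808/4230) / (2790/37465) = 2.5650…
E_income > 1 ⇒ normal good, luxury.

2.57; luxury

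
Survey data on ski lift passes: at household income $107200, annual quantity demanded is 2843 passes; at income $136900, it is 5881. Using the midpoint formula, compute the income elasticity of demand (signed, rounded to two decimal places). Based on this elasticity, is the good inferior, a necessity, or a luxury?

%ΔQ = (5881 − 2843)/[( 2843 + 5881)/2] = 3038/4362 = 0.696469…
%ΔIncome = (136900 − 107200)/[( 107200 + 136900)/2] = 29700/122050 = 0.243342…
E_income = (3038/4362) / (29700/122050) = 2.8620…
E_income > 1 ⇒ normal good, luxury.

2.86; luxury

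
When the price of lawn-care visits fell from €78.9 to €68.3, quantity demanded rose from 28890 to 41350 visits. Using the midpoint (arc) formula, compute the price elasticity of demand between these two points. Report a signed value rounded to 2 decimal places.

%ΔQ = (41350 − 28890) / [(28890 + 41350)/2] = 12460/35120 = 0.354783…
%ΔP = (68.3 − 78.9) / [(78.9 + 68.3)/2] = -10.6/73.6 = -0.144021…
Arc Ed = %ΔQ / %ΔP = (12460/35120) / (-10.6/73.6) = -2.4634…

-2.46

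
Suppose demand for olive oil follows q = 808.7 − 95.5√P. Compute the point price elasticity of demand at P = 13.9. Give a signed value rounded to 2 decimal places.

-0.39

dq/dP = −95.5/(2√P) = -12.8075. At P = 13.9, q = 452.65.
Ed = (dq/dP)·(P/q) = (-12.8075) × (13.9/452.65) = -0.3932…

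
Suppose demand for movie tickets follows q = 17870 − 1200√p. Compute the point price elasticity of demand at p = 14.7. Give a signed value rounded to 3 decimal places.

-0.173

dq/dp = −1200/(2√p) = -156.492. At p = 14.7, q = 13269.1.
Ed = (dq/dp)·(p/q) = (-156.492) × (14.7/13269.1) = -0.17336…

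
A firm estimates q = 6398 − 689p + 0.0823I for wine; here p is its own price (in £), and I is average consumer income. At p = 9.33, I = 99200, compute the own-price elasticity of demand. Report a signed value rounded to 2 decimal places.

At the given values, q = 6398 − 689(9.33) + 0.0823(99200) = 8133.79.
∂q/∂p = −689.
E = (-689) × (9.33/8133.79) = -0.7903…

-0.79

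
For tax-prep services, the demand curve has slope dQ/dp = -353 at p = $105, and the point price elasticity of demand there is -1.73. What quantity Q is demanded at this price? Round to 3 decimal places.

21424.855

Ed = (dQ/dp)·(p/Q) ⇒ Q = (dQ/dp)·p/Ed = (-353)·105/(-1.73) = 21424.85549…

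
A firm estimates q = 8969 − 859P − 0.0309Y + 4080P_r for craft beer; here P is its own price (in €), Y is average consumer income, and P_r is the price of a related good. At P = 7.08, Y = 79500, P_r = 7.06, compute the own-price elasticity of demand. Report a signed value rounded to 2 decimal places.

At the given values, q = 8969 − 859(7.08) − 0.0309(79500) + 4080(7.06) = 29235.53.
∂q/∂P = −859.
E = (-859) × (7.08/29235.53) = -0.2080…

-0.21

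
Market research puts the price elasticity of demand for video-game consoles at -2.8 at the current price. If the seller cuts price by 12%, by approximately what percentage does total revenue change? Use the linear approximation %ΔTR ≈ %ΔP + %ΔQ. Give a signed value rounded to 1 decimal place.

%ΔQ ≈ Ed × %ΔP = (-2.8) × (-12%) = +33.6000%
%ΔTR ≈ %ΔP + %ΔQ = (-12%) + (+33.6000%) = +21.6000%

+21.6%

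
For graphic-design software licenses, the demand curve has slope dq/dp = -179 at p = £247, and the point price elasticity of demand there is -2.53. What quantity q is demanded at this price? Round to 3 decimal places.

17475.494

Ed = (dq/dp)·(p/q) ⇒ q = (dq/dp)·p/Ed = (-179)·247/(-2.53) = 17475.49407…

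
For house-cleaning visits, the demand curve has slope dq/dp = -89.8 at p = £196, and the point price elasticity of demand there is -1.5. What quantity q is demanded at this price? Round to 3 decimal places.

11733.867

Ed = (dq/dp)·(p/q) ⇒ q = (dq/dp)·p/Ed = (-89.8)·196/(-1.5) = 11733.86666…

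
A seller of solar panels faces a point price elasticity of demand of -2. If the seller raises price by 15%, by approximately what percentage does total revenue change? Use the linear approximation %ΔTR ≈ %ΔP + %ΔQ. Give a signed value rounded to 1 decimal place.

%ΔQ ≈ Ed × %ΔP = (-2) × (+15%) = -30.0000%
%ΔTR ≈ %ΔP + %ΔQ = (+15%) + (-30.0000%) = -15.0000%

-15.0%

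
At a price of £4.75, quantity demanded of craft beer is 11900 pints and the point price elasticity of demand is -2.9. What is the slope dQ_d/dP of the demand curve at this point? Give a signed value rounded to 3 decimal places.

Ed = (dQ_d/dP)·(P/Q_d) ⇒ dQ_d/dP = Ed·Q_d/P = (-2.9)·11900/4.75 = -7265.26315…

-7265.263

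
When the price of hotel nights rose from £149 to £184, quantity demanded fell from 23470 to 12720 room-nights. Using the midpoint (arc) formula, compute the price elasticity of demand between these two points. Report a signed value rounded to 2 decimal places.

-2.83

%ΔQ = (12720 − 23470) / [(23470 + 12720)/2] = -10750/18095 = -0.594086…
%ΔP = (184 − 149) / [(149 + 184)/2] = 35/166.5 = 0.210210…
Arc Ed = %ΔQ / %ΔP = (-10750/18095) / (35/166.5) = -2.8261…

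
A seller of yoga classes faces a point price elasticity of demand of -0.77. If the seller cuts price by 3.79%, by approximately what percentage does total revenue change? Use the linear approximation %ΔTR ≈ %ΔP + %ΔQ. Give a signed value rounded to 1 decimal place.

%ΔQ ≈ Ed × %ΔP = (-0.77) × (-3.79%) = +2.9183%
%ΔTR ≈ %ΔP + %ΔQ = (-3.79%) + (+2.9183%) = -0.8717%

-0.9%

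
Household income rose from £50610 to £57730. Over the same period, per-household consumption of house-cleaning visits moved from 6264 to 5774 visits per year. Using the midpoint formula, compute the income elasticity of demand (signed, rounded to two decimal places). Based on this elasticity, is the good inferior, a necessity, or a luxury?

-0.62; inferior

%ΔQ = (5774 − 6264)/[( 6264 + 5774)/2] = -490/6019 = -0.081408…
%ΔIncome = (57730 − 50610)/[( 50610 + 57730)/2] = 7120/54170 = 0.131438…
E_income = (-490/6019) / (7120/54170) = -0.6193…
E_income < 0 ⇒ inferior good.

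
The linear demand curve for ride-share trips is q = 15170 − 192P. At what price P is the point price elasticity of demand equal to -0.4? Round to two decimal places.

22.57

Ed = −192P/(15170 − 192P). Set this equal to -0.4:
192P = 0.4·(15170 − 192P) ⇒ 192P(1 + 0.4) = 0.4·15170
P = 0.4·15170 / (192·1.4) = 22.5744…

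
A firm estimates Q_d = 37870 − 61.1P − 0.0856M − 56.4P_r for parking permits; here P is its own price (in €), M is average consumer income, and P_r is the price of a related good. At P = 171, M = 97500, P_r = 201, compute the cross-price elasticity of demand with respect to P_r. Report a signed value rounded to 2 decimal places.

At the given values, Q_d = 37870 − 61.1(171) − 0.0856(97500) − 56.4(201) = 7739.5.
∂Q_d/∂P_r = -56.4.
E = (-56.4) × (201/7739.5) = -1.4647…

-1.46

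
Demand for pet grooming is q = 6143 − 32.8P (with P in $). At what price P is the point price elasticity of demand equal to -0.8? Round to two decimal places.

Ed = −32.8P/(6143 − 32.8P). Set this equal to -0.8:
32.8P = 0.8·(6143 − 32.8P) ⇒ 32.8P(1 + 0.8) = 0.8·6143
P = 0.8·6143 / (32.8·1.8) = 83.2384…

83.24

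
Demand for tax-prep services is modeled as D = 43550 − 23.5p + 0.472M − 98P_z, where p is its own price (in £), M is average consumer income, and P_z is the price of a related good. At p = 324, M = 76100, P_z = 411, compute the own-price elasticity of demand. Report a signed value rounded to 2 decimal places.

-0.24

At the given values, D = 43550 − 23.5(324) + 0.472(76100) − 98(411) = 31577.2.
∂D/∂p = −23.5.
E = (-23.5) × (324/31577.2) = -0.2411…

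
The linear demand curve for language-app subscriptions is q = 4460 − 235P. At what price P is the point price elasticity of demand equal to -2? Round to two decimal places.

12.65

Ed = −235P/(4460 − 235P). Set this equal to -2:
235P = 2·(4460 − 235P) ⇒ 235P(1 + 2) = 2·4460
P = 2·4460 / (235·3) = 12.6524…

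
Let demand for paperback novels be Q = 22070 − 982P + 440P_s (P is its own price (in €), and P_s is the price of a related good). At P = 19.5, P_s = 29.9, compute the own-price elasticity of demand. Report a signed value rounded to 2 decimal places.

-1.19

At the given values, Q = 22070 − 982(19.5) + 440(29.9) = 16077.
∂Q/∂P = −982.
E = (-982) × (19.5/16077) = -1.1910…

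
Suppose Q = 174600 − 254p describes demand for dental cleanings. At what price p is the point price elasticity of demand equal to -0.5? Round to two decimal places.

Ed = −254p/(174600 − 254p). Set this equal to -0.5:
254p = 0.5·(174600 − 254p) ⇒ 254p(1 + 0.5) = 0.5·174600
p = 0.5·174600 / (254·1.5) = 229.1338…

229.13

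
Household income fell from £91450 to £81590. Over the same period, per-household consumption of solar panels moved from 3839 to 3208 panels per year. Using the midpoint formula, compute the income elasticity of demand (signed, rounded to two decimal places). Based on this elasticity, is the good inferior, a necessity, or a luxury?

%ΔQ = (3208 − 3839)/[( 3839 + 3208)/2] = -631/3523.5 = -0.179083…
%ΔIncome = (81590 − 91450)/[( 91450 + 81590)/2] = -9860/86520 = -0.113962…
E_income = (-631/3523.5) / (-9860/86520) = 1.5714…
E_income > 1 ⇒ normal good, luxury.

1.57; luxury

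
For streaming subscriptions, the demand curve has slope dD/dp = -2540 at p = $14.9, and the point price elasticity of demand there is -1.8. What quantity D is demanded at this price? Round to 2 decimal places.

21025.56

Ed = (dD/dp)·(p/D) ⇒ D = (dD/dp)·p/Ed = (-2540)·14.9/(-1.8) = 21025.5555…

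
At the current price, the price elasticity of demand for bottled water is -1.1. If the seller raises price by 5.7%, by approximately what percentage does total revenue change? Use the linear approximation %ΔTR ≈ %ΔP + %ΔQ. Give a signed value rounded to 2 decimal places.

%ΔQ ≈ Ed × %ΔP = (-1.1) × (+5.7%) = -6.2700%
%ΔTR ≈ %ΔP + %ΔQ = (+5.7%) + (-6.2700%) = -0.5700%

-0.57%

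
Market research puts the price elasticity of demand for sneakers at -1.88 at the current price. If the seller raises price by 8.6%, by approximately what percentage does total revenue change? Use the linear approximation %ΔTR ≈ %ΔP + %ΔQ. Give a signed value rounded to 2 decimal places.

%ΔQ ≈ Ed × %ΔP = (-1.88) × (+8.6%) = -16.1680%
%ΔTR ≈ %ΔP + %ΔQ = (+8.6%) + (-16.1680%) = -7.5680%

-7.57%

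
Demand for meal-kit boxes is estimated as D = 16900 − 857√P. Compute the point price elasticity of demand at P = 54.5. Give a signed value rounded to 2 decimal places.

dD/dP = −857/(2√P) = -58.0434. At P = 54.5, D = 10573.3.
Ed = (dD/dP)·(P/D) = (-58.0434) × (54.5/10573.3) = -0.2991…

-0.30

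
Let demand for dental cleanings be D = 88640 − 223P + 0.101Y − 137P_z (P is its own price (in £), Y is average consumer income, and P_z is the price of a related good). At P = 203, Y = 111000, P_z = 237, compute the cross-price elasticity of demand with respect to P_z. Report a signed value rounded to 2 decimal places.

-1.47

At the given values, D = 88640 − 223(203) + 0.101(111000) − 137(237) = 22113.
∂D/∂P_z = -137.
E = (-137) × (237/22113) = -1.4683…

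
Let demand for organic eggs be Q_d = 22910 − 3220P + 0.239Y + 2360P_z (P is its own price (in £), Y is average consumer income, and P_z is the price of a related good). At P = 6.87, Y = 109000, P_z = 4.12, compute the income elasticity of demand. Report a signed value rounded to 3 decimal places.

At the given values, Q_d = 22910 − 3220(6.87) + 0.239(109000) + 2360(4.12) = 36562.8.
∂Q_d/∂Y = 0.239.
E = (0.239) × (109000/36562.8) = 0.71250…

0.713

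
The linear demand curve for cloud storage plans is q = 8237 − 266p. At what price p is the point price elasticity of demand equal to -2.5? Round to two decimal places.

Ed = −266p/(8237 − 266p). Set this equal to -2.5:
266p = 2.5·(8237 − 266p) ⇒ 266p(1 + 2.5) = 2.5·8237
p = 2.5·8237 / (266·3.5) = 22.1186…

22.12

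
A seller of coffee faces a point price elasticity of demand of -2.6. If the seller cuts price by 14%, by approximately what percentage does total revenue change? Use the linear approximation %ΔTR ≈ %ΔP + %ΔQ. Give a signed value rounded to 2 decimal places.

%ΔQ ≈ Ed × %ΔP = (-2.6) × (-14%) = +36.4000%
%ΔTR ≈ %ΔP + %ΔQ = (-14%) + (+36.4000%) = +22.4000%

+22.40%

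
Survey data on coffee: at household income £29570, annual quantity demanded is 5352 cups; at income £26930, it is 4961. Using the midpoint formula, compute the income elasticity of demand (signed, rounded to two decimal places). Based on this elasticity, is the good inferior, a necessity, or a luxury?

%ΔQ = (4961 − 5352)/[( 5352 + 4961)/2] = -391/5156.5 = -0.075826…
%ΔIncome = (26930 − 29570)/[( 29570 + 26930)/2] = -2640/28250 = -0.093451…
E_income = (-391/5156.5) / (-2640/28250) = 0.8114…
0 < E_income < 1 ⇒ normal good, necessity.

0.81; necessity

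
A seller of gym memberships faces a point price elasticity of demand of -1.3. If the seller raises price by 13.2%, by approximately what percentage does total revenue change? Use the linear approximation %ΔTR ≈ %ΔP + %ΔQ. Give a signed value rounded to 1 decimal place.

%ΔQ ≈ Ed × %ΔP = (-1.3) × (+13.2%) = -17.1600%
%ΔTR ≈ %ΔP + %ΔQ = (+13.2%) + (-17.1600%) = -3.9600%

-4.0%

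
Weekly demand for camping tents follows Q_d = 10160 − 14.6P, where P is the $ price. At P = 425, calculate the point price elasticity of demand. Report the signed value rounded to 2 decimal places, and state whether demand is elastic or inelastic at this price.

dQ_d/dP = −14.6. At P = 425, Q_d = 10160 − 14.6(425) = 3955.
Ed = (dQ_d/dP)·(P/Q_d) = −14.6 × (425/3955) = -1.5689…
|Ed| = 1.57 > 1, so demand is elastic.

-1.57; elastic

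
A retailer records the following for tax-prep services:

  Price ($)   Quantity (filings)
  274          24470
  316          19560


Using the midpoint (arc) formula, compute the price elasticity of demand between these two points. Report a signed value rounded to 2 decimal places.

-1.57

%ΔQ = (19560 − 24470) / [(24470 + 19560)/2] = -4910/22015 = -0.223029…
%ΔP = (316 − 274) / [(274 + 316)/2] = 42/295 = 0.142372…
Arc Ed = %ΔQ / %ΔP = (-4910/22015) / (42/295) = -1.5665…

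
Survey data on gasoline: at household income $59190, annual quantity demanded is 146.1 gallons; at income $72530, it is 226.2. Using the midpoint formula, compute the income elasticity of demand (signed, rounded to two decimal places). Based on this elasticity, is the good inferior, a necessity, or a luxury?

2.12; luxury

%ΔQ = (226.2 − 146.1)/[( 146.1 + 226.2)/2] = 80.1/186.15 = 0.430298…
%ΔIncome = (72530 − 59190)/[( 59190 + 72530)/2] = 13340/65860 = 0.202550…
E_income = (80.1/186.15) / (13340/65860) = 2.1243…
E_income > 1 ⇒ normal good, luxury.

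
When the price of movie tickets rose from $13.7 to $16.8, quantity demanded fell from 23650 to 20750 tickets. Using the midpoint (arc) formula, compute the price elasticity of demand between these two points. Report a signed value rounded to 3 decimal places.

-0.643

%ΔQ = (20750 − 23650) / [(23650 + 20750)/2] = -2900/22200 = -0.130630…
%ΔP = (16.8 − 13.7) / [(13.7 + 16.8)/2] = 3.1/15.25 = 0.203278…
Arc Ed = %ΔQ / %ΔP = (-2900/22200) / (3.1/15.25) = -0.64261…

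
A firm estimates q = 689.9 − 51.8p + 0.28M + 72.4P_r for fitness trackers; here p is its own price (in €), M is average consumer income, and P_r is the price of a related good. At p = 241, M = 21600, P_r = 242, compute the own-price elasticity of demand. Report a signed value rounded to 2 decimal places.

-1.06

At the given values, q = 689.9 − 51.8(241) + 0.28(21600) + 72.4(242) = 11774.9.
∂q/∂p = −51.8.
E = (-51.8) × (241/11774.9) = -1.0602…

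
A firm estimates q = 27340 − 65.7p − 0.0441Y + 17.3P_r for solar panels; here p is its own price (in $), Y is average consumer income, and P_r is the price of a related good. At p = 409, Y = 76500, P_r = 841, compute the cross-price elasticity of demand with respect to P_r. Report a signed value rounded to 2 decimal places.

1.25

At the given values, q = 27340 − 65.7(409) − 0.0441(76500) + 17.3(841) = 11644.35.
∂q/∂P_r = 17.3.
E = (17.3) × (841/11644.35) = 1.2494…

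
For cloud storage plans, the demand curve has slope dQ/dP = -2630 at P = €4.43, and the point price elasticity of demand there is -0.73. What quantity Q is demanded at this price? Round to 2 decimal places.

Ed = (dQ/dP)·(P/Q) ⇒ Q = (dQ/dP)·P/Ed = (-2630)·4.43/(-0.73) = 15960.1369…

15960.14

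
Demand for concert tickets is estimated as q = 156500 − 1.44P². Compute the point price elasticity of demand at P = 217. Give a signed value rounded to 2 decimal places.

dq/dP = −2·1.44·P = -624.96. At P = 217, q = 88691.84.
Ed = (dq/dP)·(P/q) = (-624.96) × (217/88691.84) = -1.5290…

-1.53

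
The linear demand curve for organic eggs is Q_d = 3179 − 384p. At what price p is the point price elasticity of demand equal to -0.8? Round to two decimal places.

Ed = −384p/(3179 − 384p). Set this equal to -0.8:
384p = 0.8·(3179 − 384p) ⇒ 384p(1 + 0.8) = 0.8·3179
p = 0.8·3179 / (384·1.8) = 3.6793…

3.68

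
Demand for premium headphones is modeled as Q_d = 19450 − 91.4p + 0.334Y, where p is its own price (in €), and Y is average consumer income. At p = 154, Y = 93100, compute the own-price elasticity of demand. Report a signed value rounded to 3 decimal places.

At the given values, Q_d = 19450 − 91.4(154) + 0.334(93100) = 36469.8.
∂Q_d/∂p = −91.4.
E = (-91.4) × (154/36469.8) = -0.38595…

-0.386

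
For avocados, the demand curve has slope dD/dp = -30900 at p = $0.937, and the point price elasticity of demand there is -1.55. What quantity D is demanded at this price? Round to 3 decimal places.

18679.548

Ed = (dD/dp)·(p/D) ⇒ D = (dD/dp)·p/Ed = (-30900)·0.937/(-1.55) = 18679.54838…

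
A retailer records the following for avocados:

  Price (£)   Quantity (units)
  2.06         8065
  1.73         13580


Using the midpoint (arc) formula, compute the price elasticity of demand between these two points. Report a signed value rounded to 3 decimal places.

%ΔQ = (13580 − 8065) / [(8065 + 13580)/2] = 5515/10822.5 = 0.509586…
%ΔP = (1.73 − 2.06) / [(2.06 + 1.73)/2] = -0.33/1.895 = -0.174142…
Arc Ed = %ΔQ / %ΔP = (5515/10822.5) / (-0.33/1.895) = -2.92626…

-2.926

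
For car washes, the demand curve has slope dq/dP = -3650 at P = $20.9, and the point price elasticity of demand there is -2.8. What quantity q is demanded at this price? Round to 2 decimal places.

27244.64

Ed = (dq/dP)·(P/q) ⇒ q = (dq/dP)·P/Ed = (-3650)·20.9/(-2.8) = 27244.6428…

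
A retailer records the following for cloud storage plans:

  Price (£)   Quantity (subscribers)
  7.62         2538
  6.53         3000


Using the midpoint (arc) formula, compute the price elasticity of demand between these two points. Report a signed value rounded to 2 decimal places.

%ΔQ = (3000 − 2538) / [(2538 + 3000)/2] = 462/2769 = 0.166847…
%ΔP = (6.53 − 7.62) / [(7.62 + 6.53)/2] = -1.09/7.075 = -0.154063…
Arc Ed = %ΔQ / %ΔP = (462/2769) / (-1.09/7.075) = -1.0829…

-1.08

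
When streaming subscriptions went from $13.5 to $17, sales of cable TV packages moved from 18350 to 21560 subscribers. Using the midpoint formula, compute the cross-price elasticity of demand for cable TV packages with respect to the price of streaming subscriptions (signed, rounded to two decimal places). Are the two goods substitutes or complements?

0.70; substitutes

%ΔQ_{cable TV packages} = (21560 − 18350)/avg = 3210/19955 = 0.160861…
%ΔP_{streaming subscriptions} = (17 − 13.5)/avg = 3.5/15.25 = 0.229508…
E_cross = (3210/19955) / (3.5/15.25) = 0.7008…
E_cross > 0 ⇒ the goods are substitutes.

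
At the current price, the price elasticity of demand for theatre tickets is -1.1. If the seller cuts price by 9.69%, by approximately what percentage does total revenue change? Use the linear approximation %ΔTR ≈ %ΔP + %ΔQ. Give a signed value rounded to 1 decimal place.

+1.0%

%ΔQ ≈ Ed × %ΔP = (-1.1) × (-9.69%) = +10.6590%
%ΔTR ≈ %ΔP + %ΔQ = (-9.69%) + (+10.6590%) = +0.9690%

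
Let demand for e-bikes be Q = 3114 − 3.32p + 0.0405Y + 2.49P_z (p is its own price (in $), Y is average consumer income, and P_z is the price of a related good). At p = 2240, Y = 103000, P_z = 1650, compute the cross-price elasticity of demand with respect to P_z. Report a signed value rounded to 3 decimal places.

At the given values, Q = 3114 − 3.32(2240) + 0.0405(103000) + 2.49(1650) = 3957.2.
∂Q/∂P_z = 2.49.
E = (2.49) × (1650/3957.2) = 1.03823…

1.038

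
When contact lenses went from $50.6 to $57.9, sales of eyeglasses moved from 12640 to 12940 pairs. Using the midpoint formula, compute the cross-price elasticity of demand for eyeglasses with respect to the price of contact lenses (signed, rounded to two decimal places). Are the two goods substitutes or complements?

0.17; substitutes

%ΔQ_{eyeglasses} = (12940 − 12640)/avg = 300/12790 = 0.023455…
%ΔP_{contact lenses} = (57.9 − 50.6)/avg = 7.3/54.25 = 0.134562…
E_cross = (300/12790) / (7.3/54.25) = 0.1743…
E_cross > 0 ⇒ the goods are substitutes.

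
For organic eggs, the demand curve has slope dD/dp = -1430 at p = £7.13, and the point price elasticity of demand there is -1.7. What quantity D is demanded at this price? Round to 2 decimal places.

Ed = (dD/dp)·(p/D) ⇒ D = (dD/dp)·p/Ed = (-1430)·7.13/(-1.7) = 5997.5882…

5997.59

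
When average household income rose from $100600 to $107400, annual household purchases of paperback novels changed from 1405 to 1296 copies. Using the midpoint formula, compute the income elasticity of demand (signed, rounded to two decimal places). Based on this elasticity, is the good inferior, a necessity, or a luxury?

-1.23; inferior

%ΔQ = (1296 − 1405)/[( 1405 + 1296)/2] = -109/1350.5 = -0.080710…
%ΔIncome = (107400 − 100600)/[( 100600 + 107400)/2] = 6800/104000 = 0.065384…
E_income = (-109/1350.5) / (6800/104000) = -1.2344…
E_income < 0 ⇒ inferior good.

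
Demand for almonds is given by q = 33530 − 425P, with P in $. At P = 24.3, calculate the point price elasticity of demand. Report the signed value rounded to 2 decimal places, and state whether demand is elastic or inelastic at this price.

-0.45; inelastic

dq/dP = −425. At P = 24.3, q = 33530 − 425(24.3) = 23202.5.
Ed = (dq/dP)·(P/q) = −425 × (24.3/23202.5) = -0.4451…
|Ed| = 0.45 < 1, so demand is inelastic.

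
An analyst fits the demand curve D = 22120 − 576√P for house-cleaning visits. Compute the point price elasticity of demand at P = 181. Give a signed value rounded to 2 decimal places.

-0.27

dD/dP = −576/(2√P) = -21.4069. At P = 181, D = 14370.7.
Ed = (dD/dP)·(P/D) = (-21.4069) × (181/14370.7) = -0.2696…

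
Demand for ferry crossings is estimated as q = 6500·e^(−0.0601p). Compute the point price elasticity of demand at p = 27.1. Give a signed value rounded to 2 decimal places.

dq/dp = −0.0601·q = -76.6387. At p = 27.1, q = 1275.19.
Ed = (dq/dp)·(p/q) = (-76.6387) × (27.1/1275.19) = -1.6287…

-1.63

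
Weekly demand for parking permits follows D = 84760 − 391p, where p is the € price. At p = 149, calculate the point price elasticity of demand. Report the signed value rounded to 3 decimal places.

-2.198

dD/dp = −391. At p = 149, D = 84760 − 391(149) = 26501.
Ed = (dD/dp)·(p/D) = −391 × (149/26501) = -2.19836…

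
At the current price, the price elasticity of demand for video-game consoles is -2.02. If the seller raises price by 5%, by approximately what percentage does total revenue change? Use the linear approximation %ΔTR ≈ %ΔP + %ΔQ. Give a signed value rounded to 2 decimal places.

-5.10%

%ΔQ ≈ Ed × %ΔP = (-2.02) × (+5%) = -10.1000%
%ΔTR ≈ %ΔP + %ΔQ = (+5%) + (-10.1000%) = -5.1000%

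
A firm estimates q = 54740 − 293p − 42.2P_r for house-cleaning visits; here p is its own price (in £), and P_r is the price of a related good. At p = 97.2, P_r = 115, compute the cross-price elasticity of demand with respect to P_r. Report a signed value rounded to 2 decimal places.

At the given values, q = 54740 − 293(97.2) − 42.2(115) = 21407.4.
∂q/∂P_r = -42.2.
E = (-42.2) × (115/21407.4) = -0.2266…

-0.23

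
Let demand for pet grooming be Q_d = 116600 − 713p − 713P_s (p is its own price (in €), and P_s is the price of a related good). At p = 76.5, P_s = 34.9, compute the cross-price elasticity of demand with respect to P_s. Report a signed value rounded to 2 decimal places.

-0.67

At the given values, Q_d = 116600 − 713(76.5) − 713(34.9) = 37171.8.
∂Q_d/∂P_s = -713.
E = (-713) × (34.9/37171.8) = -0.6694…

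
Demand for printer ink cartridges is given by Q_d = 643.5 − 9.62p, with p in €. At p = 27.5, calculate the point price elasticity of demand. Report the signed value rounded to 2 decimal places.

dQ_d/dp = −9.62. At p = 27.5, Q_d = 643.5 − 9.62(27.5) = 378.95.
Ed = (dQ_d/dp)·(p/Q_d) = −9.62 × (27.5/378.95) = -0.6981…

-0.70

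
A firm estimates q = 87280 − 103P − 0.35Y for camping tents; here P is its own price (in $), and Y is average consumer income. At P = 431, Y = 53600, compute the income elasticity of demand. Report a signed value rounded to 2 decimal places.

-0.78

At the given values, q = 87280 − 103(431) − 0.35(53600) = 24127.
∂q/∂Y = -0.35.
E = (-0.35) × (53600/24127) = -0.7775…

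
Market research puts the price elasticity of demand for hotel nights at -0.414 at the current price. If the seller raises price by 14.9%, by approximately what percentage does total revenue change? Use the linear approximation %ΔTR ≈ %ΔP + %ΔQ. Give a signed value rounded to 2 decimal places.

+8.73%

%ΔQ ≈ Ed × %ΔP = (-0.414) × (+14.9%) = -6.1686%
%ΔTR ≈ %ΔP + %ΔQ = (+14.9%) + (-6.1686%) = +8.7314%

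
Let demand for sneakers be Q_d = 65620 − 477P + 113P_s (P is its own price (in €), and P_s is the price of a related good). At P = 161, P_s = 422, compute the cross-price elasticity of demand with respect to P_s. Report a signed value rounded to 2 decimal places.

At the given values, Q_d = 65620 − 477(161) + 113(422) = 36509.
∂Q_d/∂P_s = 113.
E = (113) × (422/36509) = 1.3061…

1.31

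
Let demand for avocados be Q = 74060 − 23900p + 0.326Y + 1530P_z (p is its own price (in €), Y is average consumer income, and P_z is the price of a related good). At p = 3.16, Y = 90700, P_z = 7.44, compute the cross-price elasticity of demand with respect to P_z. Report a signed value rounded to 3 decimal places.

0.288

At the given values, Q = 74060 − 23900(3.16) + 0.326(90700) + 1530(7.44) = 39487.4.
∂Q/∂P_z = 1530.
E = (1530) × (7.44/39487.4) = 0.28827…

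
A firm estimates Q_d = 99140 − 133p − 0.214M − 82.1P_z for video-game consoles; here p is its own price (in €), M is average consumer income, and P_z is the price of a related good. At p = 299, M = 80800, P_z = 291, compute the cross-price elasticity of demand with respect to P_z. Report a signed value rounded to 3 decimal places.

-1.313

At the given values, Q_d = 99140 − 133(299) − 0.214(80800) − 82.1(291) = 18190.7.
∂Q_d/∂P_z = -82.1.
E = (-82.1) × (291/18190.7) = -1.31336…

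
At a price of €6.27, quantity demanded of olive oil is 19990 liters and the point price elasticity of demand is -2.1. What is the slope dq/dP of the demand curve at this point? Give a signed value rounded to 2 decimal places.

Ed = (dq/dP)·(P/q) ⇒ dq/dP = Ed·q/P = (-2.1)·19990/6.27 = -6695.2153…

-6695.22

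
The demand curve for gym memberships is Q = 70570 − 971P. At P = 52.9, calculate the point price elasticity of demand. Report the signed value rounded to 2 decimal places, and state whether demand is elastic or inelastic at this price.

dQ/dP = −971. At P = 52.9, Q = 70570 − 971(52.9) = 19204.1.
Ed = (dQ/dP)·(P/Q) = −971 × (52.9/19204.1) = -2.6747…
|Ed| = 2.67 > 1, so demand is elastic.

-2.67; elastic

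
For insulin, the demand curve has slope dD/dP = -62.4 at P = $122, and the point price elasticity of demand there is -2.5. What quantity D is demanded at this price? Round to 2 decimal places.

3045.12

Ed = (dD/dP)·(P/D) ⇒ D = (dD/dP)·P/Ed = (-62.4)·122/(-2.5) = 3045.12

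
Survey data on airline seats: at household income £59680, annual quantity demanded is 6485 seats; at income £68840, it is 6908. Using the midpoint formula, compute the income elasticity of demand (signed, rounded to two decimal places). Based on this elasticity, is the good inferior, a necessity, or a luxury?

0.44; necessity

%ΔQ = (6908 − 6485)/[( 6485 + 6908)/2] = 423/6696.5 = 0.063167…
%ΔIncome = (68840 − 59680)/[( 59680 + 68840)/2] = 9160/64260 = 0.142545…
E_income = (423/6696.5) / (9160/64260) = 0.4431…
0 < E_income < 1 ⇒ normal good, necessity.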